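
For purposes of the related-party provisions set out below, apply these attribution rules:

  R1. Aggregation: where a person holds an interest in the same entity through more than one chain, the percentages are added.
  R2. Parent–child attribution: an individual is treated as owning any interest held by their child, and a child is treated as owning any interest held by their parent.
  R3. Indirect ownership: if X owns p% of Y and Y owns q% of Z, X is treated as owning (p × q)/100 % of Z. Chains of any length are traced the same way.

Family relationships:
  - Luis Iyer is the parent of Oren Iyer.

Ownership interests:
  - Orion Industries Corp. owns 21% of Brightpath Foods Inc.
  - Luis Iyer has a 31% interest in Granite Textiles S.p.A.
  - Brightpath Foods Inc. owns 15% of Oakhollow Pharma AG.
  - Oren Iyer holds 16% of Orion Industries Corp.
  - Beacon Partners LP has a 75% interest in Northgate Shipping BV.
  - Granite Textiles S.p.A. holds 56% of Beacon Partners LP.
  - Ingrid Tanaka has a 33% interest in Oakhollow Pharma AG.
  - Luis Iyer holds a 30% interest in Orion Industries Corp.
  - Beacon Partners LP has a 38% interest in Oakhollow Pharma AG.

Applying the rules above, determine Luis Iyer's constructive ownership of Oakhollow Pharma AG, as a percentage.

By parent–child attribution (R2), Luis Iyer is treated as also owning Oren Iyer's interest in Orion Industries Corp, giving 30% + 16% = 46%.
Chain via Granite Textiles S.p.A. → Beacon Partners LP (R3): 31% × 56% × 38% = 6.5968% of Oakhollow Pharma AG.
Chain via Orion Industries Corp. → Brightpath Foods Inc. (R3): 46% × 21% × 15% = 1.449% of Oakhollow Pharma AG.
Aggregating (R1): 6.5968% + 1.449% = 8.0458%.

8.0458%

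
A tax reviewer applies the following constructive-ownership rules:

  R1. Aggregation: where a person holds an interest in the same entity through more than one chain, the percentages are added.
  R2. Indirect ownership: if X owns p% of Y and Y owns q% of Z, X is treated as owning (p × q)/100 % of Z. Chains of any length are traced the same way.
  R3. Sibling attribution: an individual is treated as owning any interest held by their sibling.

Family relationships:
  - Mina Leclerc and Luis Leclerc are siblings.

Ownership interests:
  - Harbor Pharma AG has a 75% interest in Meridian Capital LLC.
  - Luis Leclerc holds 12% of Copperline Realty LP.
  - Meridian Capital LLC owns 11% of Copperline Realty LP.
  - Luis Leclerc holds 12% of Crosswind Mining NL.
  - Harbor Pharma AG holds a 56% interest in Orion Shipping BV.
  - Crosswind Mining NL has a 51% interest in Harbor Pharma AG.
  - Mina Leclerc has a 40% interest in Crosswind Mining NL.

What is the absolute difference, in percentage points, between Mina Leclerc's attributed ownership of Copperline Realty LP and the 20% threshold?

5.8121

By sibling attribution (R3), Mina Leclerc is treated as also owning Luis Leclerc's interest in Crosswind Mining NL, giving 40% + 12% = 52%.
By sibling attribution (R3), Mina Leclerc is treated as owning Luis Leclerc's 12% interest in Copperline Realty LP.
Chain via Crosswind Mining NL → Harbor Pharma AG → Meridian Capital LLC (R2): 52% × 51% × 75% × 11% = 2.1879% of Copperline Realty LP.
Direct interest in Copperline Realty LP: 12%.
Aggregating (R1): 2.1879% + 12% = 14.1879%.
14.1879% falls short of the 20% threshold by 5.8121 percentage points.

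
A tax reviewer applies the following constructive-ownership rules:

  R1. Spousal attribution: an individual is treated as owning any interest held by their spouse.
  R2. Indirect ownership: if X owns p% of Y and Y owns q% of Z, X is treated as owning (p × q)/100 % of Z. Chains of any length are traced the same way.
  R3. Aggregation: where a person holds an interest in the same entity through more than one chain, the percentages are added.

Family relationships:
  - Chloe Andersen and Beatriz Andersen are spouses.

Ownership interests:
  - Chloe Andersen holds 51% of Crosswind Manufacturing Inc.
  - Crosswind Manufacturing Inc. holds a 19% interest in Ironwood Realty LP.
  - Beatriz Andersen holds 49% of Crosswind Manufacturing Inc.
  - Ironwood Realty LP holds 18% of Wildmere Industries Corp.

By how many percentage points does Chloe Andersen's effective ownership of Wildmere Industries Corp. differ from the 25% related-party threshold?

By spousal attribution (R1), Chloe Andersen is treated as also owning Beatriz Andersen's interest in Crosswind Manufacturing Inc, giving 51% + 49% = 100%.
Chain via Crosswind Manufacturing Inc. → Ironwood Realty LP (R2): 100% × 19% × 18% = 3.42% of Wildmere Industries Corp.
3.42% falls short of the 25% threshold by 21.58 percentage points.

21.58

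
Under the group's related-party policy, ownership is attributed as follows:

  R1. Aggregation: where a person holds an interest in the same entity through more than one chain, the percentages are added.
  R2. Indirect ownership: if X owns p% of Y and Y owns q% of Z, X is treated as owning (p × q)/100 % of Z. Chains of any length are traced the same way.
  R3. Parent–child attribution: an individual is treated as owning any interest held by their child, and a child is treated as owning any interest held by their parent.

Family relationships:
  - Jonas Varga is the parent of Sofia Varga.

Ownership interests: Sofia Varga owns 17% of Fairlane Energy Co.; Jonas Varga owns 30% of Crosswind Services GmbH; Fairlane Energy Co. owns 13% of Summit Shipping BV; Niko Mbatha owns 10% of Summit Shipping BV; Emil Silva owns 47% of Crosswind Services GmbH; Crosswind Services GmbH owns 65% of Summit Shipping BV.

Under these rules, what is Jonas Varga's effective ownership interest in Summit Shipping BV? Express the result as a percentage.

By parent–child attribution (R3), Jonas Varga is treated as owning Sofia Varga's 17% interest in Fairlane Energy Co.
Chain via Crosswind Services GmbH (R2): 30% × 65% = 19.5% of Summit Shipping BV.
Chain via Fairlane Energy Co. (R2): 17% × 13% = 2.21% of Summit Shipping BV.
Aggregating (R1): 19.5% + 2.21% = 21.71%.

21.71%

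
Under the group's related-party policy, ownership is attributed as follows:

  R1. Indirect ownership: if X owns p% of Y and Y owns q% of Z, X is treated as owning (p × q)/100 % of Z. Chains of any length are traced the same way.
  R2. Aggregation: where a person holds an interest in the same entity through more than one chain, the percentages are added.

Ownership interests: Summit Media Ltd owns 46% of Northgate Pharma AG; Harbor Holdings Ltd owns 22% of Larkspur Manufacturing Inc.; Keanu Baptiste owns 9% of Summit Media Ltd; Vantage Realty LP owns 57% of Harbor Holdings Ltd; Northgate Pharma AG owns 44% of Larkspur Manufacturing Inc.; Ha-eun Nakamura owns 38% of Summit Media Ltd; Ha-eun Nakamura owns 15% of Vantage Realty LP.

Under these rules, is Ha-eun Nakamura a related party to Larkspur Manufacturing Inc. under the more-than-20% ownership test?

Chain via Vantage Realty LP → Harbor Holdings Ltd (R1): 15% × 57% × 22% = 1.881% of Larkspur Manufacturing Inc.
Chain via Summit Media Ltd → Northgate Pharma AG (R1): 38% × 46% × 44% = 7.6912% of Larkspur Manufacturing Inc.
Aggregating (R2): 1.881% + 7.6912% = 9.5722%.
9.5722% does not exceed the 20% threshold, so Ha-eun is not a related party to Larkspur Manufacturing Inc.

No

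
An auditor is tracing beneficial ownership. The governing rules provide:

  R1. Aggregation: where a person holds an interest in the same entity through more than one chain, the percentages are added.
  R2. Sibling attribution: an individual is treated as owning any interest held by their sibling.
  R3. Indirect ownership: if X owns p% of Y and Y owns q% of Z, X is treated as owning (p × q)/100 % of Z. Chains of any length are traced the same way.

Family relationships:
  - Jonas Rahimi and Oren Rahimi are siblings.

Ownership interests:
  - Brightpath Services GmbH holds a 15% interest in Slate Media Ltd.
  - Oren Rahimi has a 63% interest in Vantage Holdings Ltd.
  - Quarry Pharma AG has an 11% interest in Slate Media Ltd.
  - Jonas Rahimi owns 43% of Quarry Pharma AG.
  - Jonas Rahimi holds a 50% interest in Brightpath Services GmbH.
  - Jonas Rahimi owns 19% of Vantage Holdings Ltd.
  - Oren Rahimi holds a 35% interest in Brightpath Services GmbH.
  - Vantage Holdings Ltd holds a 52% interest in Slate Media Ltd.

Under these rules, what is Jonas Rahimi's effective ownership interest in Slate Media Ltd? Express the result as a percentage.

By sibling attribution (R2), Jonas Rahimi is treated as also owning Oren Rahimi's interest in Brightpath Services GmbH, giving 50% + 35% = 85%.
By sibling attribution (R2), Jonas Rahimi is treated as also owning Oren Rahimi's interest in Vantage Holdings Ltd, giving 19% + 63% = 82%.
Chain via Brightpath Services GmbH (R3): 85% × 15% = 12.75% of Slate Media Ltd.
Chain via Vantage Holdings Ltd (R3): 82% × 52% = 42.64% of Slate Media Ltd.
Chain via Quarry Pharma AG (R3): 43% × 11% = 4.73% of Slate Media Ltd.
Aggregating (R1): 12.75% + 42.64% + 4.73% = 60.12%.

60.12%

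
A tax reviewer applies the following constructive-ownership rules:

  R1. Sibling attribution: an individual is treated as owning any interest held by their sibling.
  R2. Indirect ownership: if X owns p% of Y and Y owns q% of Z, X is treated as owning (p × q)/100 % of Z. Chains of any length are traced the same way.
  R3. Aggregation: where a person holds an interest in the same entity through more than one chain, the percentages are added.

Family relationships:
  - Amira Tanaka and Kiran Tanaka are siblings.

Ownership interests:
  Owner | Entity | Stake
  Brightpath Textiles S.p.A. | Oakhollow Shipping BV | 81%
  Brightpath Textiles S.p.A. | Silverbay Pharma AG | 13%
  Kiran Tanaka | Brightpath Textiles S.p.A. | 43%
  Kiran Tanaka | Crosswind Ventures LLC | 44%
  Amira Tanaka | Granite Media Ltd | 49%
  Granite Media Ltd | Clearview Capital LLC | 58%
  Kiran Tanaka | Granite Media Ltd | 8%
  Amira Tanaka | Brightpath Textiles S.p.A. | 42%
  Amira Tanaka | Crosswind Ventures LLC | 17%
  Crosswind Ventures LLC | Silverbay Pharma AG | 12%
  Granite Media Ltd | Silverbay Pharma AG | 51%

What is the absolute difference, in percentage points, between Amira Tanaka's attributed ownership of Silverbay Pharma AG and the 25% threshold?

22.44

By sibling attribution (R1), Amira Tanaka is treated as also owning Kiran Tanaka's interest in Crosswind Ventures LLC, giving 17% + 44% = 61%.
By sibling attribution (R1), Amira Tanaka is treated as also owning Kiran Tanaka's interest in Brightpath Textiles S.p.A, giving 42% + 43% = 85%.
By sibling attribution (R1), Amira Tanaka is treated as also owning Kiran Tanaka's interest in Granite Media Ltd, giving 49% + 8% = 57%.
Chain via Crosswind Ventures LLC (R2): 61% × 12% = 7.32% of Silverbay Pharma AG.
Chain via Brightpath Textiles S.p.A. (R2): 85% × 13% = 11.05% of Silverbay Pharma AG.
Chain via Granite Media Ltd (R2): 57% × 51% = 29.07% of Silverbay Pharma AG.
Aggregating (R3): 7.32% + 11.05% + 29.07% = 47.44%.
47.44% exceeds the 25% threshold by 22.44 percentage points.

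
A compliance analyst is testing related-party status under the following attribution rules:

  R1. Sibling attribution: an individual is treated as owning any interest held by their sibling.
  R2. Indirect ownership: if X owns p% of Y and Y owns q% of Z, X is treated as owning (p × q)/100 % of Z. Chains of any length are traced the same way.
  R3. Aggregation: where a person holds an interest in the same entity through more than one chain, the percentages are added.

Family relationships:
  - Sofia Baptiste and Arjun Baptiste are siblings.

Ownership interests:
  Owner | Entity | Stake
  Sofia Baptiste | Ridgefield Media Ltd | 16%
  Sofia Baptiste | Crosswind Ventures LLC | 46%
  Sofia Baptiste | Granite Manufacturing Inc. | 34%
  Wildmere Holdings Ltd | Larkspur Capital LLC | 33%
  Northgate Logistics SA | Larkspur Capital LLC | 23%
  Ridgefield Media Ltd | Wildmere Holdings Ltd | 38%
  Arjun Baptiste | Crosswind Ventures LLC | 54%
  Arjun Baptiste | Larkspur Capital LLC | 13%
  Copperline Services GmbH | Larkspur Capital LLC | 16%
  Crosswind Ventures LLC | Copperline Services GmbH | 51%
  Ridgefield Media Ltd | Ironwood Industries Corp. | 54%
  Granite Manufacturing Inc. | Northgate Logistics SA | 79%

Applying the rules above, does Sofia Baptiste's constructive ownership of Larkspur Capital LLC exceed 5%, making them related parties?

By sibling attribution (R1), Sofia Baptiste is treated as also owning Arjun Baptiste's interest in Crosswind Ventures LLC, giving 46% + 54% = 100%.
By sibling attribution (R1), Sofia Baptiste is treated as owning Arjun Baptiste's 13% interest in Larkspur Capital LLC.
Chain via Ridgefield Media Ltd → Wildmere Holdings Ltd (R2): 16% × 38% × 33% = 2.0064% of Larkspur Capital LLC.
Chain via Crosswind Ventures LLC → Copperline Services GmbH (R2): 100% × 51% × 16% = 8.16% of Larkspur Capital LLC.
Chain via Granite Manufacturing Inc. → Northgate Logistics SA (R2): 34% × 79% × 23% = 6.1778% of Larkspur Capital LLC.
Direct interest in Larkspur Capital LLC: 13%.
Aggregating (R3): 2.0064% + 8.16% + 6.1778% + 13% = 29.3442%.
29.3442% exceeds the 5% threshold, so Sofia is a related party to Larkspur Capital LLC.

Yes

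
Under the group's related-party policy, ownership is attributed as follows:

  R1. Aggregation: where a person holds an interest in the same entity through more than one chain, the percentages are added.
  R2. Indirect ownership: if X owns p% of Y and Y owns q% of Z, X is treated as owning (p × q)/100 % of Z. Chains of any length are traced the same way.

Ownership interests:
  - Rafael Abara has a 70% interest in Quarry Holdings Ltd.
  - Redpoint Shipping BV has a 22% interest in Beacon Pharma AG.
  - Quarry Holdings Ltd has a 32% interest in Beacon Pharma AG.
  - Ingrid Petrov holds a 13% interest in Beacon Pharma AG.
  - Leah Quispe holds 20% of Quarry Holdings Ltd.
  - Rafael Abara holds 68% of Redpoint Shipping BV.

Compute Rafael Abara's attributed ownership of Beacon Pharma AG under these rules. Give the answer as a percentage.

37.36%

Chain via Redpoint Shipping BV (R2): 68% × 22% = 14.96% of Beacon Pharma AG.
Chain via Quarry Holdings Ltd (R2): 70% × 32% = 22.4% of Beacon Pharma AG.
Aggregating (R1): 14.96% + 22.4% = 37.36%.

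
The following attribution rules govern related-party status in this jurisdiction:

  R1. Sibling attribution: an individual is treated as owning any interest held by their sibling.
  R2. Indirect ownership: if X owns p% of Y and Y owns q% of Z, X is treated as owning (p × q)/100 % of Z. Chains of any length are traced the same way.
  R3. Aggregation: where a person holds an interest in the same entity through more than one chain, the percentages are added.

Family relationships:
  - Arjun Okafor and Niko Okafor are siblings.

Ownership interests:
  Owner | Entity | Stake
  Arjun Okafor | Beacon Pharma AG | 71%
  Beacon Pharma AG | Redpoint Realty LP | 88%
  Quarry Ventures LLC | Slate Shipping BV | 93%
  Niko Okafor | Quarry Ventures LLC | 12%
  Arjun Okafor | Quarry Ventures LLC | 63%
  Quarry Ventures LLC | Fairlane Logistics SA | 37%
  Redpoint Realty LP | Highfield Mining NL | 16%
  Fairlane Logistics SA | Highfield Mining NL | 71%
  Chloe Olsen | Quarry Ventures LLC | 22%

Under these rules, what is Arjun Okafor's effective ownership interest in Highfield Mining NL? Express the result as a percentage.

29.6993%

By sibling attribution (R1), Arjun Okafor is treated as also owning Niko Okafor's interest in Quarry Ventures LLC, giving 63% + 12% = 75%.
Chain via Beacon Pharma AG → Redpoint Realty LP (R2): 71% × 88% × 16% = 9.9968% of Highfield Mining NL.
Chain via Quarry Ventures LLC → Fairlane Logistics SA (R2): 75% × 37% × 71% = 19.7025% of Highfield Mining NL.
Aggregating (R3): 9.9968% + 19.7025% = 29.6993%.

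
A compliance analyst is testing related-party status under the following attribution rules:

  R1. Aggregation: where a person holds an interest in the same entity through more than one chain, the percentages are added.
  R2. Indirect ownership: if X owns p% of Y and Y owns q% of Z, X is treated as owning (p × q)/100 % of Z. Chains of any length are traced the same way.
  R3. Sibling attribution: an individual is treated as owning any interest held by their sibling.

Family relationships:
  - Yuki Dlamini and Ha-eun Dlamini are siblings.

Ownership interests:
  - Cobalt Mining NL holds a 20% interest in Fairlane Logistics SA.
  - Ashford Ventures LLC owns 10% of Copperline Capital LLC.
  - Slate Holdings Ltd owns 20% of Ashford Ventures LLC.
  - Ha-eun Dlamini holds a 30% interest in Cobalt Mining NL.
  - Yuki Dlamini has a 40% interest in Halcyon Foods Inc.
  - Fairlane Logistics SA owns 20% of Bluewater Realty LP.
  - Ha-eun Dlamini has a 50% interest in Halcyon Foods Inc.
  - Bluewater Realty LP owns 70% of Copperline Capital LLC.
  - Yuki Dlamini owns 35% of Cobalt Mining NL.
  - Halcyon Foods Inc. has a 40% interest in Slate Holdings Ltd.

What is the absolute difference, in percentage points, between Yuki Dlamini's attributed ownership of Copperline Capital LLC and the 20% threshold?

17.46

By sibling attribution (R3), Yuki Dlamini is treated as also owning Ha-eun Dlamini's interest in Halcyon Foods Inc, giving 40% + 50% = 90%.
By sibling attribution (R3), Yuki Dlamini is treated as also owning Ha-eun Dlamini's interest in Cobalt Mining NL, giving 35% + 30% = 65%.
Chain via Halcyon Foods Inc. → Slate Holdings Ltd → Ashford Ventures LLC (R2): 90% × 40% × 20% × 10% = 0.72% of Copperline Capital LLC.
Chain via Cobalt Mining NL → Fairlane Logistics SA → Bluewater Realty LP (R2): 65% × 20% × 20% × 70% = 1.82% of Copperline Capital LLC.
Aggregating (R1): 0.72% + 1.82% = 2.54%.
2.54% falls short of the 20% threshold by 17.46 percentage points.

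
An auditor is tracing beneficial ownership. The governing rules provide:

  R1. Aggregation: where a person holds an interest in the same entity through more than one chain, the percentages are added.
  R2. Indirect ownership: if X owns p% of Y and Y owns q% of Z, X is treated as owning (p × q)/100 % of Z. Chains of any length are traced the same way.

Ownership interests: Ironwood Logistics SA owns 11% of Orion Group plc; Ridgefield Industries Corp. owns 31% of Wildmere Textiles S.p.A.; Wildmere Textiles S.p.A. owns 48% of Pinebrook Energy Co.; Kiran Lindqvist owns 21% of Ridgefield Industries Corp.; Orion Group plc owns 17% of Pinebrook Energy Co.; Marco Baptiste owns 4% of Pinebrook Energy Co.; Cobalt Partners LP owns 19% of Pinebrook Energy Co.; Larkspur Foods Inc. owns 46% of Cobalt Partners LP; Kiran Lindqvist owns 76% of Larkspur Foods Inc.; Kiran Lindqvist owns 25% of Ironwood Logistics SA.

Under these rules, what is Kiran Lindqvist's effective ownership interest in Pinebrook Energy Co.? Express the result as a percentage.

Chain via Ironwood Logistics SA → Orion Group plc (R2): 25% × 11% × 17% = 0.4675% of Pinebrook Energy Co.
Chain via Larkspur Foods Inc. → Cobalt Partners LP (R2): 76% × 46% × 19% = 6.6424% of Pinebrook Energy Co.
Chain via Ridgefield Industries Corp. → Wildmere Textiles S.p.A. (R2): 21% × 31% × 48% = 3.1248% of Pinebrook Energy Co.
Aggregating (R1): 0.4675% + 6.6424% + 3.1248% = 10.2347%.

10.2347%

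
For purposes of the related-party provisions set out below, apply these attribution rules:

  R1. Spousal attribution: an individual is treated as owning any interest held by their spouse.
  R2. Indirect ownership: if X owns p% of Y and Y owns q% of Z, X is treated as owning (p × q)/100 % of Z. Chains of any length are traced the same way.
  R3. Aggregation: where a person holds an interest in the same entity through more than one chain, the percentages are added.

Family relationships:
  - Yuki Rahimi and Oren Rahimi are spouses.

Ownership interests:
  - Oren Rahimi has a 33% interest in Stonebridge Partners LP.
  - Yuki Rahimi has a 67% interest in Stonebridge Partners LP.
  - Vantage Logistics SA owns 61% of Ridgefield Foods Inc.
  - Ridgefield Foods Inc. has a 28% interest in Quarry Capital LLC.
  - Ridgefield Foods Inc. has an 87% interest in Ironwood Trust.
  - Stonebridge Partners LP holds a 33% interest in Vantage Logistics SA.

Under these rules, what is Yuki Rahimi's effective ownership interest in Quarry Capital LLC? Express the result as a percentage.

By spousal attribution (R1), Yuki Rahimi is treated as also owning Oren Rahimi's interest in Stonebridge Partners LP, giving 67% + 33% = 100%.
Chain via Stonebridge Partners LP → Vantage Logistics SA → Ridgefield Foods Inc. (R2): 100% × 33% × 61% × 28% = 5.6364% of Quarry Capital LLC.

5.6364%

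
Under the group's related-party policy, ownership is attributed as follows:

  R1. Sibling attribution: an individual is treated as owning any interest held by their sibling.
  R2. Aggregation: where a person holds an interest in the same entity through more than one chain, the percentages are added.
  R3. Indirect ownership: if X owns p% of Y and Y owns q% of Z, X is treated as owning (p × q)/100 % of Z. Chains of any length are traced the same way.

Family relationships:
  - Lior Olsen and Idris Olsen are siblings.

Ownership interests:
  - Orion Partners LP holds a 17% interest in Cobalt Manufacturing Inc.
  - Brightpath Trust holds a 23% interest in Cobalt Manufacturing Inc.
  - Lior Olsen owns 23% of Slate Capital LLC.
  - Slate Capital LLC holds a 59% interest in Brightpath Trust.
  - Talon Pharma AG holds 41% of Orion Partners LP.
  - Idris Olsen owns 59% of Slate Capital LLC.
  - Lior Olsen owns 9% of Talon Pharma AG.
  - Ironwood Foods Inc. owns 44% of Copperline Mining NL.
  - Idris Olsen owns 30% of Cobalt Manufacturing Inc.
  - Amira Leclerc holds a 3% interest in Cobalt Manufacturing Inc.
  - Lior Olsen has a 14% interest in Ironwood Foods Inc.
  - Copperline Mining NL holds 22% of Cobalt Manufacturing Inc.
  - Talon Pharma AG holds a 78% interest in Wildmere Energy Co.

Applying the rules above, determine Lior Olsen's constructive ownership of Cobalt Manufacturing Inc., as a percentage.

By sibling attribution (R1), Lior Olsen is treated as also owning Idris Olsen's interest in Slate Capital LLC, giving 23% + 59% = 82%.
By sibling attribution (R1), Lior Olsen is treated as owning Idris Olsen's 30% interest in Cobalt Manufacturing Inc.
Chain via Talon Pharma AG → Orion Partners LP (R3): 9% × 41% × 17% = 0.6273% of Cobalt Manufacturing Inc.
Chain via Slate Capital LLC → Brightpath Trust (R3): 82% × 59% × 23% = 11.1274% of Cobalt Manufacturing Inc.
Chain via Ironwood Foods Inc. → Copperline Mining NL (R3): 14% × 44% × 22% = 1.3552% of Cobalt Manufacturing Inc.
Direct interest in Cobalt Manufacturing Inc: 30%.
Aggregating (R2): 0.6273% + 11.1274% + 1.3552% + 30% = 43.1099%.

43.1099%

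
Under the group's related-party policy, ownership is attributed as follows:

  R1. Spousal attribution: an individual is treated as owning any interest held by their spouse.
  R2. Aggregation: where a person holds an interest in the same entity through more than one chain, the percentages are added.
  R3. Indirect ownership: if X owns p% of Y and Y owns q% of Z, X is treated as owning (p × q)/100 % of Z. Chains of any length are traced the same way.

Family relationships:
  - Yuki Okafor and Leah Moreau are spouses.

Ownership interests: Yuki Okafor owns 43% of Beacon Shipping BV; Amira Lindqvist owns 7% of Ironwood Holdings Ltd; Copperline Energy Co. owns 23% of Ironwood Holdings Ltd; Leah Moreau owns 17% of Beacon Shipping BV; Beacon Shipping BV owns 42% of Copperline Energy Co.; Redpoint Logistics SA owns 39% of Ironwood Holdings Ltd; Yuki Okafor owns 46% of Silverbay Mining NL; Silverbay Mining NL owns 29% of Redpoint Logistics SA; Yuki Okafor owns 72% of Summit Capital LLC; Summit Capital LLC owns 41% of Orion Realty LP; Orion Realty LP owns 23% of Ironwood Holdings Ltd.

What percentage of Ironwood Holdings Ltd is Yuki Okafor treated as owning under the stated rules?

By spousal attribution (R1), Yuki Okafor is treated as also owning Leah Moreau's interest in Beacon Shipping BV, giving 43% + 17% = 60%.
Chain via Beacon Shipping BV → Copperline Energy Co. (R3): 60% × 42% × 23% = 5.796% of Ironwood Holdings Ltd.
Chain via Silverbay Mining NL → Redpoint Logistics SA (R3): 46% × 29% × 39% = 5.2026% of Ironwood Holdings Ltd.
Chain via Summit Capital LLC → Orion Realty LP (R3): 72% × 41% × 23% = 6.7896% of Ironwood Holdings Ltd.
Aggregating (R2): 5.796% + 5.2026% + 6.7896% = 17.7882%.

17.7882%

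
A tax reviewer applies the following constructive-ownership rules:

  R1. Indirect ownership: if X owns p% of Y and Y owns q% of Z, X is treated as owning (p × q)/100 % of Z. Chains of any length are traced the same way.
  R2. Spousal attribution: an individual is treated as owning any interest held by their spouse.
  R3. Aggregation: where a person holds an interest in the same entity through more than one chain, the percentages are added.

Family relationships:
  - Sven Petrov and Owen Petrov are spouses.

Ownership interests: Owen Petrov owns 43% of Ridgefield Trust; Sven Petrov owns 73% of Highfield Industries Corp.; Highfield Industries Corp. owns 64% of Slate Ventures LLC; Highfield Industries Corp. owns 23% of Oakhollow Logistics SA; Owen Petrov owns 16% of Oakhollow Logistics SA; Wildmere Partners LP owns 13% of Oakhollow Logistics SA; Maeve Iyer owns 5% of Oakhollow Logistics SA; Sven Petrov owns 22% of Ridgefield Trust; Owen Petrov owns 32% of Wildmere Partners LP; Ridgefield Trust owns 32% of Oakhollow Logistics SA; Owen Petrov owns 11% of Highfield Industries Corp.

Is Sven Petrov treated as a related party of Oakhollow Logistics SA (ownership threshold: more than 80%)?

No

By spousal attribution (R2), Sven Petrov is treated as also owning Owen Petrov's interest in Highfield Industries Corp, giving 73% + 11% = 84%.
By spousal attribution (R2), Sven Petrov is treated as also owning Owen Petrov's interest in Ridgefield Trust, giving 22% + 43% = 65%.
By spousal attribution (R2), Sven Petrov is treated as owning Owen Petrov's 32% interest in Wildmere Partners LP.
By spousal attribution (R2), Sven Petrov is treated as owning Owen Petrov's 16% interest in Oakhollow Logistics SA.
Chain via Highfield Industries Corp. (R1): 84% × 23% = 19.32% of Oakhollow Logistics SA.
Chain via Ridgefield Trust (R1): 65% × 32% = 20.8% of Oakhollow Logistics SA.
Chain via Wildmere Partners LP (R1): 32% × 13% = 4.16% of Oakhollow Logistics SA.
Direct interest in Oakhollow Logistics SA: 16%.
Aggregating (R3): 19.32% + 20.8% + 4.16% + 16% = 60.28%.
60.28% does not exceed the 80% threshold, so Sven is not a related party to Oakhollow Logistics SA.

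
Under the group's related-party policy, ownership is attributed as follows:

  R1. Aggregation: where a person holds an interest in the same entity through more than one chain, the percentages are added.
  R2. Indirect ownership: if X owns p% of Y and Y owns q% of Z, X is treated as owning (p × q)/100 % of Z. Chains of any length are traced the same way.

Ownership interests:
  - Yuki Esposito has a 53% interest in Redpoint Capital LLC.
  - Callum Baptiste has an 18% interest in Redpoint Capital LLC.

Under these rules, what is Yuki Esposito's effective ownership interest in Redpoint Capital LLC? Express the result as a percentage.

Direct interest in Redpoint Capital LLC: 53%.

53%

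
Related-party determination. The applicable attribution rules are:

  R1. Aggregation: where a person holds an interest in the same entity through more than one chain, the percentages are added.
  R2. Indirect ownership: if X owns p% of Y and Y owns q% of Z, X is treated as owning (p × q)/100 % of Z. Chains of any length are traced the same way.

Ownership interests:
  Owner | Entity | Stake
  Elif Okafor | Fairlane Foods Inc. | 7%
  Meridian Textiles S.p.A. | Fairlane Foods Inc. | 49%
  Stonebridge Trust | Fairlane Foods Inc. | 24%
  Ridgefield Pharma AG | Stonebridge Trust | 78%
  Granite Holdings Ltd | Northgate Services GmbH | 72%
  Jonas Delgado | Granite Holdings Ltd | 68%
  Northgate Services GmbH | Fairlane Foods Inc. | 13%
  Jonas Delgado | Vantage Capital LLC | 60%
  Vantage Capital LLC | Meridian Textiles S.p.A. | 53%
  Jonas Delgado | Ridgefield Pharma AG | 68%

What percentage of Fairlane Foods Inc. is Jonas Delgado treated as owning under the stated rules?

Chain via Granite Holdings Ltd → Northgate Services GmbH (R2): 68% × 72% × 13% = 6.3648% of Fairlane Foods Inc.
Chain via Ridgefield Pharma AG → Stonebridge Trust (R2): 68% × 78% × 24% = 12.7296% of Fairlane Foods Inc.
Chain via Vantage Capital LLC → Meridian Textiles S.p.A. (R2): 60% × 53% × 49% = 15.582% of Fairlane Foods Inc.
Aggregating (R1): 6.3648% + 12.7296% + 15.582% = 34.6764%.

34.6764%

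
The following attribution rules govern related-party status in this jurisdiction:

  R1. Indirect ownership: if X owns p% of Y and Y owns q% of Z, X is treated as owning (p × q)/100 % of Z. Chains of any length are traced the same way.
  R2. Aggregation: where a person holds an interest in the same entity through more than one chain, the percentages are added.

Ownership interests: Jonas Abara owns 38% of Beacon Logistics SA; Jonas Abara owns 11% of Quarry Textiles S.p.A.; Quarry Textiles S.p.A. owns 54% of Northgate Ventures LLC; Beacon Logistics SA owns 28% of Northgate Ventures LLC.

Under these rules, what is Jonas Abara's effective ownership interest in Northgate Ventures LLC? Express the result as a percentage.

16.58%

Chain via Beacon Logistics SA (R1): 38% × 28% = 10.64% of Northgate Ventures LLC.
Chain via Quarry Textiles S.p.A. (R1): 11% × 54% = 5.94% of Northgate Ventures LLC.
Aggregating (R2): 10.64% + 5.94% = 16.58%.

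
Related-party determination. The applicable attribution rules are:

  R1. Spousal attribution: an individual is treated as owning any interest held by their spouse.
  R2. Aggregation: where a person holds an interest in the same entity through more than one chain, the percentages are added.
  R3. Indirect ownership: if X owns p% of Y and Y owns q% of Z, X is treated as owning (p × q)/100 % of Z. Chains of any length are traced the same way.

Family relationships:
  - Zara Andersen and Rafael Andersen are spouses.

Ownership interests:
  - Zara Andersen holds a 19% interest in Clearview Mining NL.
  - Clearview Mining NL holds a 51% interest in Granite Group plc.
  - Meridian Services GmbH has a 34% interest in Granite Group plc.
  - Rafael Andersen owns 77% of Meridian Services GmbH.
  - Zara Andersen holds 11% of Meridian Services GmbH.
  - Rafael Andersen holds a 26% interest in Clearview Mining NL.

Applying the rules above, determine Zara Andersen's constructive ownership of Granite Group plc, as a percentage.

52.87%

By spousal attribution (R1), Zara Andersen is treated as also owning Rafael Andersen's interest in Meridian Services GmbH, giving 11% + 77% = 88%.
By spousal attribution (R1), Zara Andersen is treated as also owning Rafael Andersen's interest in Clearview Mining NL, giving 19% + 26% = 45%.
Chain via Meridian Services GmbH (R3): 88% × 34% = 29.92% of Granite Group plc.
Chain via Clearview Mining NL (R3): 45% × 51% = 22.95% of Granite Group plc.
Aggregating (R2): 29.92% + 22.95% = 52.87%.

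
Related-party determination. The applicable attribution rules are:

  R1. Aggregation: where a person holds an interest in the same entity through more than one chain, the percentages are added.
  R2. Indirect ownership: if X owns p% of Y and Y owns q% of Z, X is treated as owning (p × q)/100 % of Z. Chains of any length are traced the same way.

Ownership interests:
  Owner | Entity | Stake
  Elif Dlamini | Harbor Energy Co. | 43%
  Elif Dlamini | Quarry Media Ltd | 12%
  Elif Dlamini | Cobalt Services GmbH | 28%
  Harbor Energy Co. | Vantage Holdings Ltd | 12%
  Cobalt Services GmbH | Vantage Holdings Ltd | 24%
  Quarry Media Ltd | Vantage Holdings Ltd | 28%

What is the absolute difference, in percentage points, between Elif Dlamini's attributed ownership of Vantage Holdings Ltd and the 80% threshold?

Chain via Cobalt Services GmbH (R2): 28% × 24% = 6.72% of Vantage Holdings Ltd.
Chain via Quarry Media Ltd (R2): 12% × 28% = 3.36% of Vantage Holdings Ltd.
Chain via Harbor Energy Co. (R2): 43% × 12% = 5.16% of Vantage Holdings Ltd.
Aggregating (R1): 6.72% + 3.36% + 5.16% = 15.24%.
15.24% falls short of the 80% threshold by 64.76 percentage points.

64.76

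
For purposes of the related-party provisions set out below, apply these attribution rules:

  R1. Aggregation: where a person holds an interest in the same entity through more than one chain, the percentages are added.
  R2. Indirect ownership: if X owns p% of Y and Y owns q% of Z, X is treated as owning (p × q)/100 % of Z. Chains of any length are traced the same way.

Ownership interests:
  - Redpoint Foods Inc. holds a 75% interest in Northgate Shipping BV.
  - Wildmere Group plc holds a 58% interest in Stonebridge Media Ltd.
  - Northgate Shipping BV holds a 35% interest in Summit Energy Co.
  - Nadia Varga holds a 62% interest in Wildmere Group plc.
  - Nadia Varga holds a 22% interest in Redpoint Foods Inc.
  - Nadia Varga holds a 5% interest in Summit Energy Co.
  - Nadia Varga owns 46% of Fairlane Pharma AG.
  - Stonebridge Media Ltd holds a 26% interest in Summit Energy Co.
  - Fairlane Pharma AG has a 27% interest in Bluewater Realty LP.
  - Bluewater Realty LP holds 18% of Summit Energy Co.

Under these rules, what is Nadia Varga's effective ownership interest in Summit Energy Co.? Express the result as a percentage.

22.3602%

Chain via Redpoint Foods Inc. → Northgate Shipping BV (R2): 22% × 75% × 35% = 5.775% of Summit Energy Co.
Chain via Fairlane Pharma AG → Bluewater Realty LP (R2): 46% × 27% × 18% = 2.2356% of Summit Energy Co.
Chain via Wildmere Group plc → Stonebridge Media Ltd (R2): 62% × 58% × 26% = 9.3496% of Summit Energy Co.
Direct interest in Summit Energy Co: 5%.
Aggregating (R1): 5.775% + 2.2356% + 9.3496% + 5% = 22.3602%.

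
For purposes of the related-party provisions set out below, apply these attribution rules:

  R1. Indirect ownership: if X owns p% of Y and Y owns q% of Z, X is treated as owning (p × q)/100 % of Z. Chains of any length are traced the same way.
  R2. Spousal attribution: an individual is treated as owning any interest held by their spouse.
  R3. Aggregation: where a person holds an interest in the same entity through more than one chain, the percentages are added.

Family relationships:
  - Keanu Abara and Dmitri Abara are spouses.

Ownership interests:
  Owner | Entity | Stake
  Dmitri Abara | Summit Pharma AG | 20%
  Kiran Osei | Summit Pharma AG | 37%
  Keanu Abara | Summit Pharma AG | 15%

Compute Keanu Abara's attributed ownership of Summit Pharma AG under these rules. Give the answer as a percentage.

35%

By spousal attribution (R2), Keanu Abara is treated as also owning Dmitri Abara's interest in Summit Pharma AG, giving 15% + 20% = 35%.
Direct interest in Summit Pharma AG: 35%.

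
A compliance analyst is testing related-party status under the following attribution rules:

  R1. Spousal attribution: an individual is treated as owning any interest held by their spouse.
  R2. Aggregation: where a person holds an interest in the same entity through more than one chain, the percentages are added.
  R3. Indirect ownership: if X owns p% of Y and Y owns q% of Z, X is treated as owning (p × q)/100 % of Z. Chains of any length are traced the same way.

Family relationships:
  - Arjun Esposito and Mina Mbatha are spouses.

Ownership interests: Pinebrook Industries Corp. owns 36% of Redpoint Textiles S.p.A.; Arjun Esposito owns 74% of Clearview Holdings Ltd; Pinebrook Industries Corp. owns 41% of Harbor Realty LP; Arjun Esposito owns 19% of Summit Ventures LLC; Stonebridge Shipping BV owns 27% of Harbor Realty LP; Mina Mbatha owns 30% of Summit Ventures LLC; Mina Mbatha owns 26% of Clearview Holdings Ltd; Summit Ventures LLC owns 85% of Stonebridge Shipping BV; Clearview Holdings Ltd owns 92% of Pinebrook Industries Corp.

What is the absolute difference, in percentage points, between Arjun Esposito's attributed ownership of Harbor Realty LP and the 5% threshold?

By spousal attribution (R1), Arjun Esposito is treated as also owning Mina Mbatha's interest in Clearview Holdings Ltd, giving 74% + 26% = 100%.
By spousal attribution (R1), Arjun Esposito is treated as also owning Mina Mbatha's interest in Summit Ventures LLC, giving 19% + 30% = 49%.
Chain via Clearview Holdings Ltd → Pinebrook Industries Corp. (R3): 100% × 92% × 41% = 37.72% of Harbor Realty LP.
Chain via Summit Ventures LLC → Stonebridge Shipping BV (R3): 49% × 85% × 27% = 11.2455% of Harbor Realty LP.
Aggregating (R2): 37.72% + 11.2455% = 48.9655%.
48.9655% exceeds the 5% threshold by 43.9655 percentage points.

43.9655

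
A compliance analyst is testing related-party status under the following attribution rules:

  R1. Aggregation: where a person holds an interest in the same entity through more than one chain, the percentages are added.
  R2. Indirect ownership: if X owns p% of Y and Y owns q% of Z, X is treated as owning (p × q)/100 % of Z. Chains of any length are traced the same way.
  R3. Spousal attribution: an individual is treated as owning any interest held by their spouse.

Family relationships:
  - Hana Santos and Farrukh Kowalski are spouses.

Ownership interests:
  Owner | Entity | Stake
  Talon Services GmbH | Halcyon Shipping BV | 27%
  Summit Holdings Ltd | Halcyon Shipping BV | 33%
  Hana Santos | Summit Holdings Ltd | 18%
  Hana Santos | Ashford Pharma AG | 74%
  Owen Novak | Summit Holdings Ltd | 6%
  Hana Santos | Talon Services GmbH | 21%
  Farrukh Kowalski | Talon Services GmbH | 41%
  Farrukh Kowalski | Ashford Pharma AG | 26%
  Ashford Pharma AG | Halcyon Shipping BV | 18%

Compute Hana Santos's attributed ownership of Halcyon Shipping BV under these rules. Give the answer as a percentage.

40.68%

By spousal attribution (R3), Hana Santos is treated as also owning Farrukh Kowalski's interest in Ashford Pharma AG, giving 74% + 26% = 100%.
By spousal attribution (R3), Hana Santos is treated as also owning Farrukh Kowalski's interest in Talon Services GmbH, giving 21% + 41% = 62%.
Chain via Ashford Pharma AG (R2): 100% × 18% = 18% of Halcyon Shipping BV.
Chain via Talon Services GmbH (R2): 62% × 27% = 16.74% of Halcyon Shipping BV.
Chain via Summit Holdings Ltd (R2): 18% × 33% = 5.94% of Halcyon Shipping BV.
Aggregating (R1): 18% + 16.74% + 5.94% = 40.68%.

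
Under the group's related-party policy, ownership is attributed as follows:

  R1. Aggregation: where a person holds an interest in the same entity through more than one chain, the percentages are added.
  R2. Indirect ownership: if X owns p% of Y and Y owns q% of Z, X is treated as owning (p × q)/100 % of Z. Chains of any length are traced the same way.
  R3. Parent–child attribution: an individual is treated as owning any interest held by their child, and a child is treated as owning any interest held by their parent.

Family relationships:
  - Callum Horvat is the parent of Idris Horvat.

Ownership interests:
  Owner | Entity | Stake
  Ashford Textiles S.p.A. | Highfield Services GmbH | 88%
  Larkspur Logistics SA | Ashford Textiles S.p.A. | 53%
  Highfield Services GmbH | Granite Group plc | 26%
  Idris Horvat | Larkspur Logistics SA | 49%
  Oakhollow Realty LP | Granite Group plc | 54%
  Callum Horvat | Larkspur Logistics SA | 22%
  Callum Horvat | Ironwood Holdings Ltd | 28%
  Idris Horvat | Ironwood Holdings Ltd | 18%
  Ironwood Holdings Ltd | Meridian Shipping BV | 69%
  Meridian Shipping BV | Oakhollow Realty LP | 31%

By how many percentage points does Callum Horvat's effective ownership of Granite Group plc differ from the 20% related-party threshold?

6.07698

By parent–child attribution (R3), Callum Horvat is treated as also owning Idris Horvat's interest in Larkspur Logistics SA, giving 22% + 49% = 71%.
By parent–child attribution (R3), Callum Horvat is treated as also owning Idris Horvat's interest in Ironwood Holdings Ltd, giving 28% + 18% = 46%.
Chain via Larkspur Logistics SA → Ashford Textiles S.p.A. → Highfield Services GmbH (R2): 71% × 53% × 88% × 26% = 8.609744% of Granite Group plc.
Chain via Ironwood Holdings Ltd → Meridian Shipping BV → Oakhollow Realty LP (R2): 46% × 69% × 31% × 54% = 5.313276% of Granite Group plc.
Aggregating (R1): 8.609744% + 5.313276% = 13.92302%.
13.92302% falls short of the 20% threshold by 6.07698 percentage points.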